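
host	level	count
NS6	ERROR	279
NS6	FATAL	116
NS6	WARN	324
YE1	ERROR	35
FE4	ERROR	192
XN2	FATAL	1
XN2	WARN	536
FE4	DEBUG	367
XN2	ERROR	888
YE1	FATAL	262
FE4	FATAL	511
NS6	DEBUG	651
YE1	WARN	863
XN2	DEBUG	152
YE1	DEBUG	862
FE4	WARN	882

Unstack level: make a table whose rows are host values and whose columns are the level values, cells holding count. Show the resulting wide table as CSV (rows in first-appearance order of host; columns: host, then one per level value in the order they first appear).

host,ERROR,FATAL,WARN,DEBUG
NS6,279,116,324,651
YE1,35,262,863,862
FE4,192,511,882,367
XN2,888,1,536,152

Columns: host plus the 4 distinct level values (ERROR, FATAL, WARN, DEBUG).
For example, row NS6 column ERROR takes count=279 from the long row (NS6, ERROR).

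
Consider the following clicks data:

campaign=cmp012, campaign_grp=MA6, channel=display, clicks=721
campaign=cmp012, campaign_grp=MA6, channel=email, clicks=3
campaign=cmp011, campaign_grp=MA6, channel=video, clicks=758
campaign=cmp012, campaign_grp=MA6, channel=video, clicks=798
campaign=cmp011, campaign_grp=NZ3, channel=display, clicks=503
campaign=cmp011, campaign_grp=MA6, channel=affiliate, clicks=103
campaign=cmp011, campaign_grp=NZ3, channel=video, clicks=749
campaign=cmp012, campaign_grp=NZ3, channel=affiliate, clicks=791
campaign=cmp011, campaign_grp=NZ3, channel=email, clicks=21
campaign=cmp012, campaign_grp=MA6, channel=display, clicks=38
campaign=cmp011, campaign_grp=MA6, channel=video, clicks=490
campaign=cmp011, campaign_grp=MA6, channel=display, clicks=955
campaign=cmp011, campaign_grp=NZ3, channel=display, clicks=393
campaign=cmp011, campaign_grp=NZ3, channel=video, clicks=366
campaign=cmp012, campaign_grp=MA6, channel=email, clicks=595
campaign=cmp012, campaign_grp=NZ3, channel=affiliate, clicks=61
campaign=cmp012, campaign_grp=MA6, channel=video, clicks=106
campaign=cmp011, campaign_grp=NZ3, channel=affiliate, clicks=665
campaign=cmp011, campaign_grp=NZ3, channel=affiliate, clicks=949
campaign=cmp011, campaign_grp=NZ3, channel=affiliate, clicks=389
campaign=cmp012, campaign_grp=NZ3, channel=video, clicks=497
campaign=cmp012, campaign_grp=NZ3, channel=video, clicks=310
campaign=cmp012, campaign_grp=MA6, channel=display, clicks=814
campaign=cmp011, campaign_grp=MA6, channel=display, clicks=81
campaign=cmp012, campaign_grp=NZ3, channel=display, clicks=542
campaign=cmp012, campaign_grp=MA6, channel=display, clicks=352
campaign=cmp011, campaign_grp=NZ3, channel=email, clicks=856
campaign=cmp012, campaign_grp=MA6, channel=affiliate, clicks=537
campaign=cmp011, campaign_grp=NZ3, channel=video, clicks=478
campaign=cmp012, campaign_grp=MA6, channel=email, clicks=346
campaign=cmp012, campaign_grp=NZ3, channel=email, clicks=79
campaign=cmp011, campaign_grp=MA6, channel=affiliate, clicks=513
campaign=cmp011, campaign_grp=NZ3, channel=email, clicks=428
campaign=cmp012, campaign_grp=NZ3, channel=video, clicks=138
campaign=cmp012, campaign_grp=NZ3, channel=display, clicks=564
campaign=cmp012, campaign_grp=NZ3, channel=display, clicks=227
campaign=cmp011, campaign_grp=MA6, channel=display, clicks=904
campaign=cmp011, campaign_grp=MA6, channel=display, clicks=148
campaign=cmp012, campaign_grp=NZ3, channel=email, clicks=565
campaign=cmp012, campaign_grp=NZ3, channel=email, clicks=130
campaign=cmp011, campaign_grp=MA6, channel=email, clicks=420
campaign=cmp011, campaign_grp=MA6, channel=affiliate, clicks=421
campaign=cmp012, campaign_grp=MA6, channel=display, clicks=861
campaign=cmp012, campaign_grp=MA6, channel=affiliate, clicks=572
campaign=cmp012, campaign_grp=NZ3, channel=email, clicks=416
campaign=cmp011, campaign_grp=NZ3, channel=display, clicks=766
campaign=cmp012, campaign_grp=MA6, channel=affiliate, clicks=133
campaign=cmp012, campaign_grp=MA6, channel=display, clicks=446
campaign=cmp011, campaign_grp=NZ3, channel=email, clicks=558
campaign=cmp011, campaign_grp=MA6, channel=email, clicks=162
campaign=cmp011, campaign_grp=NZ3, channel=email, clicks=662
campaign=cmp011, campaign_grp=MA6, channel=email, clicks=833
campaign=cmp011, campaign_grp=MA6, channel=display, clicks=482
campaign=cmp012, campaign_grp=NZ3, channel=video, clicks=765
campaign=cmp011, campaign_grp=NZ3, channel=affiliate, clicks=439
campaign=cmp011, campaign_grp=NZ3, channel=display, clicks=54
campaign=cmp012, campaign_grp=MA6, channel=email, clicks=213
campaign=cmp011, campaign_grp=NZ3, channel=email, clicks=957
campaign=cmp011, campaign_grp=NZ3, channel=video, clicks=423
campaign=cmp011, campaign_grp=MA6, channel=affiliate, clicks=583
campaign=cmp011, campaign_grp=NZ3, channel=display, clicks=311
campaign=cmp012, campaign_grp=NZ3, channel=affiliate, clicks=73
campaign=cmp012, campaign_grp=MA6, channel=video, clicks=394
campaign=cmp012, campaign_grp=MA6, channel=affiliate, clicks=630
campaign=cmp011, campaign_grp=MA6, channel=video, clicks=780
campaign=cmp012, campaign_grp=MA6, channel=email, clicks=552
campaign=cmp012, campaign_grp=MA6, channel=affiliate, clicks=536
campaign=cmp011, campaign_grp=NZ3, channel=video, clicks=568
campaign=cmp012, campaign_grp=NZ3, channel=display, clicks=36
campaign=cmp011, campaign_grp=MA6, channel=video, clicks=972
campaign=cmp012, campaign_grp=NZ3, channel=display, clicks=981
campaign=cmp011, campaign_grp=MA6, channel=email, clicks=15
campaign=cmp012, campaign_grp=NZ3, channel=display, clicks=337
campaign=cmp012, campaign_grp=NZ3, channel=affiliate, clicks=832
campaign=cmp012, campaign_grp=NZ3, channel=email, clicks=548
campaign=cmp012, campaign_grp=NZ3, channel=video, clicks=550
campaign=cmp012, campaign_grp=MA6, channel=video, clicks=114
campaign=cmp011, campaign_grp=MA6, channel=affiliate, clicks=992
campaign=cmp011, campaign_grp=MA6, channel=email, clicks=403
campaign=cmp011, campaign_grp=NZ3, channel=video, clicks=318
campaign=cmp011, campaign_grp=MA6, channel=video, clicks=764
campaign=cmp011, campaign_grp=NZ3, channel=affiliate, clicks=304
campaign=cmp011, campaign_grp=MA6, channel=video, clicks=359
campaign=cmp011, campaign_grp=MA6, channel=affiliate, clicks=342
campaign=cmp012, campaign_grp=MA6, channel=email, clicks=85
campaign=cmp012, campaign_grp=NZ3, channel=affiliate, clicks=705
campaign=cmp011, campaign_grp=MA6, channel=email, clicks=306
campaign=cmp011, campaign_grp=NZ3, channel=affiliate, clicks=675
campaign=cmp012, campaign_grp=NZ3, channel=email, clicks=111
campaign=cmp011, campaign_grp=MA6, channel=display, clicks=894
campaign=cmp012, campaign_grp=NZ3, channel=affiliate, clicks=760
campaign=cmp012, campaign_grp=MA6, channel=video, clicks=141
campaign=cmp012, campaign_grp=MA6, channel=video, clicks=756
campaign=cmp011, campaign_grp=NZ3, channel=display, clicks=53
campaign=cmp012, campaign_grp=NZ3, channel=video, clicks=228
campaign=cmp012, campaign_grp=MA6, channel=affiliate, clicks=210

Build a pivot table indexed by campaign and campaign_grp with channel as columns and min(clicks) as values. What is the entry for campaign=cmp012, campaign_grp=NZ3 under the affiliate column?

Rows with campaign=cmp012, campaign_grp=NZ3 and channel=affiliate: clicks values are 791, 61, 73, 832, 705, 760.
min(791, 61, 73, 832, 705, 760) = 61.

61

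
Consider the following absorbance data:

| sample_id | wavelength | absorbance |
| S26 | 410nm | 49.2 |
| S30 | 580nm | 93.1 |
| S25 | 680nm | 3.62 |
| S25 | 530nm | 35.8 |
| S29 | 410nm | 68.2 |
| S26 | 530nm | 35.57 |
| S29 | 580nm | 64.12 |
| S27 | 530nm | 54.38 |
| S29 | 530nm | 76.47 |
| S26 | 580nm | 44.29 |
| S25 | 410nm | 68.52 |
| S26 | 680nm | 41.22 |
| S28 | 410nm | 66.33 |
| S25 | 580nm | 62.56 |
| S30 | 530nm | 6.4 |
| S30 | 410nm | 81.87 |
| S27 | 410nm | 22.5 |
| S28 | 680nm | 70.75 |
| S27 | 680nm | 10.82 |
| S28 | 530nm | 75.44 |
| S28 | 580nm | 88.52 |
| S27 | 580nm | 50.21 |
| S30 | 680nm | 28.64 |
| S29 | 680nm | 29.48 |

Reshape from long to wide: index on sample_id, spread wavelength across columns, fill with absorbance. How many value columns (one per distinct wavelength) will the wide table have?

4 distinct wavelength values: 410nm, 530nm, 580nm, 680nm.

4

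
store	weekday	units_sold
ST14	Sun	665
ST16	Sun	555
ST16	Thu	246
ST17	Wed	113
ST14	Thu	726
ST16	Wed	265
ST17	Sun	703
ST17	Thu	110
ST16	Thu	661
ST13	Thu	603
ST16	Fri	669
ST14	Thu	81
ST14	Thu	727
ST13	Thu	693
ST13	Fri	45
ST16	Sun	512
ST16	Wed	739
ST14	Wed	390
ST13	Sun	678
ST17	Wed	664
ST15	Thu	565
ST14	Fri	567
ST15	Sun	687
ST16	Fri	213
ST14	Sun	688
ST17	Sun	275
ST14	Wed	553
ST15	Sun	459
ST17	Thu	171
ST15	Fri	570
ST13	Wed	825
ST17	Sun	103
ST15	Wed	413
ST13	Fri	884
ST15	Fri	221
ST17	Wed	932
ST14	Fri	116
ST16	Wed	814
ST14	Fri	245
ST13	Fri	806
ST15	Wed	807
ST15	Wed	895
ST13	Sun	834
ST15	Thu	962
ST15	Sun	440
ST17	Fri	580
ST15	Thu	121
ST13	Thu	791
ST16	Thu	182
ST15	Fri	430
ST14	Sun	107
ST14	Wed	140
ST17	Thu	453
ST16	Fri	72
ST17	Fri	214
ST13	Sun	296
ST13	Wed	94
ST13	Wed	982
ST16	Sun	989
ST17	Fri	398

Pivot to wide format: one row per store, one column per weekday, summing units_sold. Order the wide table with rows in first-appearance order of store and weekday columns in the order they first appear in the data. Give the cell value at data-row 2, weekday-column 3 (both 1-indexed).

With rows in first-appearance order of store, row 2 is store=ST16. weekday columns in first-appearance order: Sun, Thu, Wed, Fri; column 3 is Wed.
Long rows with store=ST16, weekday=Wed: 265 + 739 + 814 = 1818.

1818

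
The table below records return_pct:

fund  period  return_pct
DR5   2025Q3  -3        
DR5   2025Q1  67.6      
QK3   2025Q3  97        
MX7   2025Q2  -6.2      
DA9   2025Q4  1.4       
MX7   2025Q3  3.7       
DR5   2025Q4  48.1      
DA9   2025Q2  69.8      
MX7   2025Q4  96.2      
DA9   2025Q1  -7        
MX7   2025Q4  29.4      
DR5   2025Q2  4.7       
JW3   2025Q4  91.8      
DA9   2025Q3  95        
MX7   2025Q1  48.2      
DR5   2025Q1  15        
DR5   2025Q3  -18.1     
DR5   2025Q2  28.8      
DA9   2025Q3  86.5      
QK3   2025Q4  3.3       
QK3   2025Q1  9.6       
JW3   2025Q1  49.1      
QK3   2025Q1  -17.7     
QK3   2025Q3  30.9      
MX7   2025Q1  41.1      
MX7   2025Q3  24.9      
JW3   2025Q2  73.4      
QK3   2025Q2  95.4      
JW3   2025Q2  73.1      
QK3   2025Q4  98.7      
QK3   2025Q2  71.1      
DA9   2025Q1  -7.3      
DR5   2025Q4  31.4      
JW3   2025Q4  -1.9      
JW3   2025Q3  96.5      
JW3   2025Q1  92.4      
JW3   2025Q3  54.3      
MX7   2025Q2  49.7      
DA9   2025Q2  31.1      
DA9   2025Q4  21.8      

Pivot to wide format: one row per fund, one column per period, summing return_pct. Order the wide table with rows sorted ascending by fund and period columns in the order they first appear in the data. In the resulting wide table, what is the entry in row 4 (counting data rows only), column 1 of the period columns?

With rows sorted ascending by fund, row 4 is fund=MX7. period columns in first-appearance order: 2025Q3, 2025Q1, 2025Q2, 2025Q4; column 1 is 2025Q3.
Long rows with fund=MX7, period=2025Q3: 3.7 + 24.9 = 28.6.

28.6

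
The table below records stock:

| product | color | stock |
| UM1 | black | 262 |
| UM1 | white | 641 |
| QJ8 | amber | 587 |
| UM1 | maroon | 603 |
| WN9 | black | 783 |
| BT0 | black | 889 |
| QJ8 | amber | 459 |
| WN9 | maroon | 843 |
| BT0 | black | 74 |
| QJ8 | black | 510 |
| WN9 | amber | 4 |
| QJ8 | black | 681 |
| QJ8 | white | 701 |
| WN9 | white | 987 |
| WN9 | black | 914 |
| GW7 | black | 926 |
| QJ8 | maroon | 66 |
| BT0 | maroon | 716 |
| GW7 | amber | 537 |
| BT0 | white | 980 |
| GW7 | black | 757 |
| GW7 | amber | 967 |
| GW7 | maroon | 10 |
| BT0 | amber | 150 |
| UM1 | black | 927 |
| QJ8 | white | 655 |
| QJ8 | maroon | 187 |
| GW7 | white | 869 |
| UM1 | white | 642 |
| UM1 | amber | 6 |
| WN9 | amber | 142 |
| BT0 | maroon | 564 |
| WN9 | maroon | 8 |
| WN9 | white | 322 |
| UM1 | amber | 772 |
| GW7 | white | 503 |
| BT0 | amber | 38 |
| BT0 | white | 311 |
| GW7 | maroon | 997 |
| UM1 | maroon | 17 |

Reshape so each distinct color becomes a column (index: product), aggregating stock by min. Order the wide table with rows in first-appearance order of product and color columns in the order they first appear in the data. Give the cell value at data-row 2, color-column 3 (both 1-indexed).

459

With rows in first-appearance order of product, row 2 is product=QJ8. color columns in first-appearance order: black, white, amber, maroon; column 3 is amber.
Long rows with product=QJ8, color=amber: min(587, 459) = 459.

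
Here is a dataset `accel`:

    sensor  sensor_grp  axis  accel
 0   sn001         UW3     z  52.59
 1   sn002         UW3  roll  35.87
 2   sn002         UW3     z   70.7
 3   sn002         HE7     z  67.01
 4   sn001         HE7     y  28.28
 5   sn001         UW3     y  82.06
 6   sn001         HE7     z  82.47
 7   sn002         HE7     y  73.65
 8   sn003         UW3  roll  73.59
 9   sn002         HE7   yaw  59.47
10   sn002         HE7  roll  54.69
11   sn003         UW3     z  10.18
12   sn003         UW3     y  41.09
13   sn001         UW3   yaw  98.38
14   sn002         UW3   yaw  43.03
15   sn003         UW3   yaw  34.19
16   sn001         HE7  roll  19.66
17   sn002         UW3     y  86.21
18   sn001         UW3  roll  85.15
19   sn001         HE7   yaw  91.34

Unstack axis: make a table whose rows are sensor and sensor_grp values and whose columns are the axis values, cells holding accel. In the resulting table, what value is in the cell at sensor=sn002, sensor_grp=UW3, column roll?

Wide layout: rows indexed by sensor and sensor_grp, columns are the 4 distinct axis values (z, roll, y, yaw).
Cell (sensor=sn002, sensor_grp=UW3, axis=roll) draws from the long row where sensor=sn002, sensor_grp=UW3 and axis=roll, which has accel=35.87.

35.87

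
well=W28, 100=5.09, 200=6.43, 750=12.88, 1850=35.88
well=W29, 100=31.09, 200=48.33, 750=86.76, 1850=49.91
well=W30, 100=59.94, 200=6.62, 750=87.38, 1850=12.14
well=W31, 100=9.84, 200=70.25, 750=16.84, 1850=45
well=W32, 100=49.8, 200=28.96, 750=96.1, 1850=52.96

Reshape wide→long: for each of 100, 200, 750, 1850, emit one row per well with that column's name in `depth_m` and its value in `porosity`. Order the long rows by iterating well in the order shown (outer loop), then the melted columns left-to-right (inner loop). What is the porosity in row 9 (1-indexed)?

20 rows total (5 × 4). Row 9: index ⌊(9-1)/4⌋ = 2 into well → W30; (9-1) mod 4 = 0 into the melted columns → 100.
So row 9 is (W30, 100, 59.94); porosity = 59.94.

59.94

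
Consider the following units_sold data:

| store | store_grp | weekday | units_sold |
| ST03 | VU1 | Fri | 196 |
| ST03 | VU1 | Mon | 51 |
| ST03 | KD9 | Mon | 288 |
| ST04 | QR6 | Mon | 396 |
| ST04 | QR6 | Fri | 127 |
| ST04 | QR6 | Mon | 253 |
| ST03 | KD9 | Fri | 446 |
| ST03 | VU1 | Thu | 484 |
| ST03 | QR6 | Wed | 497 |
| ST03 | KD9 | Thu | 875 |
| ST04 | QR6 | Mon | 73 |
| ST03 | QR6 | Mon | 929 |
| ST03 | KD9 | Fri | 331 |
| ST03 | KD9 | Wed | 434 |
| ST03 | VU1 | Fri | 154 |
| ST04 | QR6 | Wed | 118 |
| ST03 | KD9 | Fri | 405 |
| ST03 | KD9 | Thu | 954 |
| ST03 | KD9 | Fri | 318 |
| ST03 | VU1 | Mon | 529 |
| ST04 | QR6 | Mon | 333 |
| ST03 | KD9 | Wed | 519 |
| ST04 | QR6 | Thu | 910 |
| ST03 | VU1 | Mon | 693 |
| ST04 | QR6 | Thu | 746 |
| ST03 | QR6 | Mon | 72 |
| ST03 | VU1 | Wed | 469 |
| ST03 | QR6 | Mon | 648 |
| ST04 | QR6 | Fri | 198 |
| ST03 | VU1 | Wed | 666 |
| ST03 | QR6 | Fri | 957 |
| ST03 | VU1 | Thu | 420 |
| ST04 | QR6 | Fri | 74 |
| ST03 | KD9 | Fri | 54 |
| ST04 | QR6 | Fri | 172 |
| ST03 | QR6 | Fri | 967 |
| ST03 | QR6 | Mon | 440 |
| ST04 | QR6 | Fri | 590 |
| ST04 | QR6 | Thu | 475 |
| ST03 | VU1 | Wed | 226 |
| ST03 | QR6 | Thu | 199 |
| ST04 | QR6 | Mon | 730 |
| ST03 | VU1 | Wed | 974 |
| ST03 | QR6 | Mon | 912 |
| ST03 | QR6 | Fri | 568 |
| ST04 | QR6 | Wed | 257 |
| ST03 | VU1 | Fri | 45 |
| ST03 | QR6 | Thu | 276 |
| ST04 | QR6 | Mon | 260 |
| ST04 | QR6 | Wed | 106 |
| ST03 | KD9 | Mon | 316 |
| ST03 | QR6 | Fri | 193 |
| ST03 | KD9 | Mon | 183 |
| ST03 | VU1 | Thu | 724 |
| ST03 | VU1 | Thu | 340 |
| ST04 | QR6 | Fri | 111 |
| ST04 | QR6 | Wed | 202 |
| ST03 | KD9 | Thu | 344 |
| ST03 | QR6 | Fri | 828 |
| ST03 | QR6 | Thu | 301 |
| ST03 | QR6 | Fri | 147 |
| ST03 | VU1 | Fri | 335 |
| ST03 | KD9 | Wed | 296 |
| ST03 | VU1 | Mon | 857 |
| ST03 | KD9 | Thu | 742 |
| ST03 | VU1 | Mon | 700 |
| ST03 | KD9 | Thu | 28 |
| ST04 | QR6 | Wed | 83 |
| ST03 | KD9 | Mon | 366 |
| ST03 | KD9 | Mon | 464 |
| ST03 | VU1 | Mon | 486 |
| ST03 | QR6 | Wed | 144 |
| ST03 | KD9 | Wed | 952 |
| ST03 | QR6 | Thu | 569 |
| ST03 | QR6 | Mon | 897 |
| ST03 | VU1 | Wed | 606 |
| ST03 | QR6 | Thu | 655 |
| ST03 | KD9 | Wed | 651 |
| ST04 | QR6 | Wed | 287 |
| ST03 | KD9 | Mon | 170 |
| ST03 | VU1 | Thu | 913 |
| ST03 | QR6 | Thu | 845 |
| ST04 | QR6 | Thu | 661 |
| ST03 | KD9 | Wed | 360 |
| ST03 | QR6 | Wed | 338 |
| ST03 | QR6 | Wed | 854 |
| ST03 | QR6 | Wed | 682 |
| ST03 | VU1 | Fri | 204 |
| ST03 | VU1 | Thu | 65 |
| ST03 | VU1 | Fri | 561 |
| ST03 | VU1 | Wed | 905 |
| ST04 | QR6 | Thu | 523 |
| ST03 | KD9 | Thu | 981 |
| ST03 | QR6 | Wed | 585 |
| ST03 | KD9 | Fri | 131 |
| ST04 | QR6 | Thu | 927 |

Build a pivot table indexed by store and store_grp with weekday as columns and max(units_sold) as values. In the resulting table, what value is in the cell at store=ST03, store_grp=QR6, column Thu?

845

Rows with store=ST03, store_grp=QR6 and weekday=Thu: units_sold values are 199, 276, 301, 569, 655, 845.
max(199, 276, 301, 569, 655, 845) = 845.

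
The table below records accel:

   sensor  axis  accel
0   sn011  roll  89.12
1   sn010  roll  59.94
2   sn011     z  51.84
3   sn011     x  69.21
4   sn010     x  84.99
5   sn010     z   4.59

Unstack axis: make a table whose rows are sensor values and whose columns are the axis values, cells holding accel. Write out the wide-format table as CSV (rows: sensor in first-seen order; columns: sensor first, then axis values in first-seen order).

sensor,roll,z,x
sn011,89.12,51.84,69.21
sn010,59.94,4.59,84.99

Columns: sensor plus the 3 distinct axis values (roll, z, x).
For example, row sn011 column roll takes accel=89.12 from the long row (sn011, roll).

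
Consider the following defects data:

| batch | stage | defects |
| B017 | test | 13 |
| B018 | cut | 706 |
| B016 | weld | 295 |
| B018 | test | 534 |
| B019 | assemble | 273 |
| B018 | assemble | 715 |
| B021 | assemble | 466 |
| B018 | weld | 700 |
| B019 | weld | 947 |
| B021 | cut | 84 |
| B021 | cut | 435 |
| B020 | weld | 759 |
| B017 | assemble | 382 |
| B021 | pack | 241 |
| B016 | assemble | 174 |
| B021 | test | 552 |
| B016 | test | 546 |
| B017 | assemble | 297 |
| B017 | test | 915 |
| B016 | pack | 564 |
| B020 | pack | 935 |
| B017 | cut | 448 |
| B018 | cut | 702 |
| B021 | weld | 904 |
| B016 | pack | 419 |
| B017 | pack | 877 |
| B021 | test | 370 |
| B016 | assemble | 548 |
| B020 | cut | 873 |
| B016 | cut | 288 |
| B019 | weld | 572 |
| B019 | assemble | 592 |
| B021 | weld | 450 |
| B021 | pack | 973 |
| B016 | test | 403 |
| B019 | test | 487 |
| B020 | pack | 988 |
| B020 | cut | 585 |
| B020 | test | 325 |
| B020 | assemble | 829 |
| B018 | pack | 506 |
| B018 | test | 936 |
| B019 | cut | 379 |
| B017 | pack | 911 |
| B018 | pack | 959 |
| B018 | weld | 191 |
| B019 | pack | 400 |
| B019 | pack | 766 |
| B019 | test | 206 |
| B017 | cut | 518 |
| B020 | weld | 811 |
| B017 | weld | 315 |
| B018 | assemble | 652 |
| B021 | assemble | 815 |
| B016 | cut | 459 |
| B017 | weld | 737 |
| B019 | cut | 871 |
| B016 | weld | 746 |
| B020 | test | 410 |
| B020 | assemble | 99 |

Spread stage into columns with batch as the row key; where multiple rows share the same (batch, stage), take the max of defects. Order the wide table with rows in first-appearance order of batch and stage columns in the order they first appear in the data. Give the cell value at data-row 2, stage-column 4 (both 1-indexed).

With rows in first-appearance order of batch, row 2 is batch=B018. stage columns in first-appearance order: test, cut, weld, assemble, pack; column 4 is assemble.
Long rows with batch=B018, stage=assemble: max(715, 652) = 715.

715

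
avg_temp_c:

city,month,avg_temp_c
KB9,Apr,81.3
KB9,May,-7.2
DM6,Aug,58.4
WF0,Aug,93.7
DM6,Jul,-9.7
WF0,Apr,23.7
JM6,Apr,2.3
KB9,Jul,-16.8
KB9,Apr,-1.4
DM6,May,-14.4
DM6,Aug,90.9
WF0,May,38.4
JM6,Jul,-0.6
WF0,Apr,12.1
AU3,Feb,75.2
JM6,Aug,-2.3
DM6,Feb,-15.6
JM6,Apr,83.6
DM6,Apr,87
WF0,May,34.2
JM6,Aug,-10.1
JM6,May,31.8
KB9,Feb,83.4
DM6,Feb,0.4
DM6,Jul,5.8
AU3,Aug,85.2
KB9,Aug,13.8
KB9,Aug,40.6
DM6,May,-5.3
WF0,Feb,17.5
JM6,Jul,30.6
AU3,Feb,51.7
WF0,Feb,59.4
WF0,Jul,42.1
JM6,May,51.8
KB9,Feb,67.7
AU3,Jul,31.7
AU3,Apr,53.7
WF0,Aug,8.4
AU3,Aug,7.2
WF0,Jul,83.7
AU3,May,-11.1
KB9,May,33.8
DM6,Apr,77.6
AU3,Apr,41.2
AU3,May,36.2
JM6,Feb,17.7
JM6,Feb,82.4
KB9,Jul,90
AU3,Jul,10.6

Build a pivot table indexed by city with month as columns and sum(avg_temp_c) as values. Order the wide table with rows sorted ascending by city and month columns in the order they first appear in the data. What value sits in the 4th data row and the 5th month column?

151.1

With rows sorted ascending by city, row 4 is city=KB9. month columns in first-appearance order: Apr, May, Aug, Jul, Feb; column 5 is Feb.
Long rows with city=KB9, month=Feb: 83.4 + 67.7 = 151.1.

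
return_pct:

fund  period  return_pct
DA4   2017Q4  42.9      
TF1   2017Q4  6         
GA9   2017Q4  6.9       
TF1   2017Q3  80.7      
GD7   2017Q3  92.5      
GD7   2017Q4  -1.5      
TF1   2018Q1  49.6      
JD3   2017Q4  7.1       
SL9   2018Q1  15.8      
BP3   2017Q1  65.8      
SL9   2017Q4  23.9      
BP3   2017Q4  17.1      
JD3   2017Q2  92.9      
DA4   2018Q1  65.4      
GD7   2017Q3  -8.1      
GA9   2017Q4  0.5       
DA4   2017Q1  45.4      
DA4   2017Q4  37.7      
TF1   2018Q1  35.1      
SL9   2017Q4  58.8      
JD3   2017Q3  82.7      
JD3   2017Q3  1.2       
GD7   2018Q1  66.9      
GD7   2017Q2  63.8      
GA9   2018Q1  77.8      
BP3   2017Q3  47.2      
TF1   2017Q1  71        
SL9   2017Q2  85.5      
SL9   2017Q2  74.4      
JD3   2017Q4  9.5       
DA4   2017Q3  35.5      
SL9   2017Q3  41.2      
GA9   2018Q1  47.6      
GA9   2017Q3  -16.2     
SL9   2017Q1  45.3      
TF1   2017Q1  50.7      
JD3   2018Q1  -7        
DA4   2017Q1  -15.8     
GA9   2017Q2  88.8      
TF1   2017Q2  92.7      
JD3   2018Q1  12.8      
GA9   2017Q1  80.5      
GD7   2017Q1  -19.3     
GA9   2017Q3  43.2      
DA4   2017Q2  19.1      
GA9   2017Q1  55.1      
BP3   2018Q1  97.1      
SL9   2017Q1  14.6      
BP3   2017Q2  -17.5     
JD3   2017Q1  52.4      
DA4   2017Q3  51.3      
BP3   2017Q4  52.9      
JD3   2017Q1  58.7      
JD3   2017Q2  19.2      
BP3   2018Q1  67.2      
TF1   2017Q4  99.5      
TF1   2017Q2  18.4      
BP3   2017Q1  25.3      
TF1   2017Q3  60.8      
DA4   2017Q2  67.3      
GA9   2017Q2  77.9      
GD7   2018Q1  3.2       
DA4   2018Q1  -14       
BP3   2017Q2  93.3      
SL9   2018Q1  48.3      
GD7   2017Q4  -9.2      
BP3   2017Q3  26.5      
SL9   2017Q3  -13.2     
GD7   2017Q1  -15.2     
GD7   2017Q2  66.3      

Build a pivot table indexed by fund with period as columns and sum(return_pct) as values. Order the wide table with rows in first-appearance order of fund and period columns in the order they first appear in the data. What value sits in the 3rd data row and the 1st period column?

With rows in first-appearance order of fund, row 3 is fund=GA9. period columns in first-appearance order: 2017Q4, 2017Q3, 2018Q1, 2017Q1, 2017Q2; column 1 is 2017Q4.
Long rows with fund=GA9, period=2017Q4: 6.9 + 0.5 = 7.4.

7.4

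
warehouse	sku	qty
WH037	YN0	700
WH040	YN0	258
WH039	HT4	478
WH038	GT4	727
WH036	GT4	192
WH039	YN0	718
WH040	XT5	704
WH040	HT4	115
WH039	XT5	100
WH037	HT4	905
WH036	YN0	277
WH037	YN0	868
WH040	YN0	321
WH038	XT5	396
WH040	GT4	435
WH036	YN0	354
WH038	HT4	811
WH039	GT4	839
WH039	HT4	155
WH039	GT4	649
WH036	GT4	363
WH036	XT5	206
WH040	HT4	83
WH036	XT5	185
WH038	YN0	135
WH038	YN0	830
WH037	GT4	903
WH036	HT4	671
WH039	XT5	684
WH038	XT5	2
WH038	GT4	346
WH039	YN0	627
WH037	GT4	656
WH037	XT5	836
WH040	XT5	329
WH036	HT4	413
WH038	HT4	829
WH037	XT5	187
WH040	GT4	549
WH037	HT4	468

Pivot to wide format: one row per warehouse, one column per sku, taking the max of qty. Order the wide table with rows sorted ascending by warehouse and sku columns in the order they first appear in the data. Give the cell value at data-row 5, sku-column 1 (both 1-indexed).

With rows sorted ascending by warehouse, row 5 is warehouse=WH040. sku columns in first-appearance order: YN0, HT4, GT4, XT5; column 1 is YN0.
Long rows with warehouse=WH040, sku=YN0: max(258, 321) = 321.

321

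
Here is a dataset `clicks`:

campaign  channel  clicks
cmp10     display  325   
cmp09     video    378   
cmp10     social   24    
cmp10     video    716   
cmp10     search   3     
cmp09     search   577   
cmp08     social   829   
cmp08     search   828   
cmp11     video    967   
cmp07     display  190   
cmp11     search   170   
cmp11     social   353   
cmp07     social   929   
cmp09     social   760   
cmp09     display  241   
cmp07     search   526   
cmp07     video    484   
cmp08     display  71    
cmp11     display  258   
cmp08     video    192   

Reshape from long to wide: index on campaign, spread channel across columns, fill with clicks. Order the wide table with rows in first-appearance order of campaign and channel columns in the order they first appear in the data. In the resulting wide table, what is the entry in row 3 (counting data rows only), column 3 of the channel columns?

829

With rows in first-appearance order of campaign, row 3 is campaign=cmp08. channel columns in first-appearance order: display, video, social, search; column 3 is social.
Long rows with campaign=cmp08, channel=social: clicks = 829.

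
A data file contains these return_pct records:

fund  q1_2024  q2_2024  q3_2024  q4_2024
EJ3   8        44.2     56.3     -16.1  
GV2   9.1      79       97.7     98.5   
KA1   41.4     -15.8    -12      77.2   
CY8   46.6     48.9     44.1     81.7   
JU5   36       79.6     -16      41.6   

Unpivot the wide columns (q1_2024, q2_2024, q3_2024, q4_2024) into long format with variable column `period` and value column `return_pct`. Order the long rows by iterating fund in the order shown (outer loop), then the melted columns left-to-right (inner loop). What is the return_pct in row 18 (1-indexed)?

20 rows total (5 × 4). Row 18: index ⌊(18-1)/4⌋ = 4 into fund → JU5; (18-1) mod 4 = 1 into the melted columns → q2_2024.
So row 18 is (JU5, q2_2024, 79.6); return_pct = 79.6.

79.6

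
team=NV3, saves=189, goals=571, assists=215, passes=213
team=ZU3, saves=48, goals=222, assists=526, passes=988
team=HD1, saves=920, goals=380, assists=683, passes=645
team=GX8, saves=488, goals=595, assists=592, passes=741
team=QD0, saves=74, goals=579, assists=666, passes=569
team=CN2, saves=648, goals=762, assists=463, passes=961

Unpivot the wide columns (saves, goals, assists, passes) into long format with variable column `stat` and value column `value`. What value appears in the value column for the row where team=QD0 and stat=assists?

666

Unpivoting turns each (team, wide-column) pair into one long row.
The wide cell at row QD0, column assists holds 666, so the long row (QD0, assists) has value=666.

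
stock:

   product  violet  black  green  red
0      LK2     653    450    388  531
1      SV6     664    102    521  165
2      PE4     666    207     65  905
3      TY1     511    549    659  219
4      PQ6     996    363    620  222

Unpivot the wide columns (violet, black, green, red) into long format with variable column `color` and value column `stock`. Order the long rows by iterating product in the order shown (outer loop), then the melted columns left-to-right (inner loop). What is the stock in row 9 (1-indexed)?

666

20 rows total (5 × 4). Row 9: index ⌊(9-1)/4⌋ = 2 into product → PE4; (9-1) mod 4 = 0 into the melted columns → violet.
So row 9 is (PE4, violet, 666); stock = 666.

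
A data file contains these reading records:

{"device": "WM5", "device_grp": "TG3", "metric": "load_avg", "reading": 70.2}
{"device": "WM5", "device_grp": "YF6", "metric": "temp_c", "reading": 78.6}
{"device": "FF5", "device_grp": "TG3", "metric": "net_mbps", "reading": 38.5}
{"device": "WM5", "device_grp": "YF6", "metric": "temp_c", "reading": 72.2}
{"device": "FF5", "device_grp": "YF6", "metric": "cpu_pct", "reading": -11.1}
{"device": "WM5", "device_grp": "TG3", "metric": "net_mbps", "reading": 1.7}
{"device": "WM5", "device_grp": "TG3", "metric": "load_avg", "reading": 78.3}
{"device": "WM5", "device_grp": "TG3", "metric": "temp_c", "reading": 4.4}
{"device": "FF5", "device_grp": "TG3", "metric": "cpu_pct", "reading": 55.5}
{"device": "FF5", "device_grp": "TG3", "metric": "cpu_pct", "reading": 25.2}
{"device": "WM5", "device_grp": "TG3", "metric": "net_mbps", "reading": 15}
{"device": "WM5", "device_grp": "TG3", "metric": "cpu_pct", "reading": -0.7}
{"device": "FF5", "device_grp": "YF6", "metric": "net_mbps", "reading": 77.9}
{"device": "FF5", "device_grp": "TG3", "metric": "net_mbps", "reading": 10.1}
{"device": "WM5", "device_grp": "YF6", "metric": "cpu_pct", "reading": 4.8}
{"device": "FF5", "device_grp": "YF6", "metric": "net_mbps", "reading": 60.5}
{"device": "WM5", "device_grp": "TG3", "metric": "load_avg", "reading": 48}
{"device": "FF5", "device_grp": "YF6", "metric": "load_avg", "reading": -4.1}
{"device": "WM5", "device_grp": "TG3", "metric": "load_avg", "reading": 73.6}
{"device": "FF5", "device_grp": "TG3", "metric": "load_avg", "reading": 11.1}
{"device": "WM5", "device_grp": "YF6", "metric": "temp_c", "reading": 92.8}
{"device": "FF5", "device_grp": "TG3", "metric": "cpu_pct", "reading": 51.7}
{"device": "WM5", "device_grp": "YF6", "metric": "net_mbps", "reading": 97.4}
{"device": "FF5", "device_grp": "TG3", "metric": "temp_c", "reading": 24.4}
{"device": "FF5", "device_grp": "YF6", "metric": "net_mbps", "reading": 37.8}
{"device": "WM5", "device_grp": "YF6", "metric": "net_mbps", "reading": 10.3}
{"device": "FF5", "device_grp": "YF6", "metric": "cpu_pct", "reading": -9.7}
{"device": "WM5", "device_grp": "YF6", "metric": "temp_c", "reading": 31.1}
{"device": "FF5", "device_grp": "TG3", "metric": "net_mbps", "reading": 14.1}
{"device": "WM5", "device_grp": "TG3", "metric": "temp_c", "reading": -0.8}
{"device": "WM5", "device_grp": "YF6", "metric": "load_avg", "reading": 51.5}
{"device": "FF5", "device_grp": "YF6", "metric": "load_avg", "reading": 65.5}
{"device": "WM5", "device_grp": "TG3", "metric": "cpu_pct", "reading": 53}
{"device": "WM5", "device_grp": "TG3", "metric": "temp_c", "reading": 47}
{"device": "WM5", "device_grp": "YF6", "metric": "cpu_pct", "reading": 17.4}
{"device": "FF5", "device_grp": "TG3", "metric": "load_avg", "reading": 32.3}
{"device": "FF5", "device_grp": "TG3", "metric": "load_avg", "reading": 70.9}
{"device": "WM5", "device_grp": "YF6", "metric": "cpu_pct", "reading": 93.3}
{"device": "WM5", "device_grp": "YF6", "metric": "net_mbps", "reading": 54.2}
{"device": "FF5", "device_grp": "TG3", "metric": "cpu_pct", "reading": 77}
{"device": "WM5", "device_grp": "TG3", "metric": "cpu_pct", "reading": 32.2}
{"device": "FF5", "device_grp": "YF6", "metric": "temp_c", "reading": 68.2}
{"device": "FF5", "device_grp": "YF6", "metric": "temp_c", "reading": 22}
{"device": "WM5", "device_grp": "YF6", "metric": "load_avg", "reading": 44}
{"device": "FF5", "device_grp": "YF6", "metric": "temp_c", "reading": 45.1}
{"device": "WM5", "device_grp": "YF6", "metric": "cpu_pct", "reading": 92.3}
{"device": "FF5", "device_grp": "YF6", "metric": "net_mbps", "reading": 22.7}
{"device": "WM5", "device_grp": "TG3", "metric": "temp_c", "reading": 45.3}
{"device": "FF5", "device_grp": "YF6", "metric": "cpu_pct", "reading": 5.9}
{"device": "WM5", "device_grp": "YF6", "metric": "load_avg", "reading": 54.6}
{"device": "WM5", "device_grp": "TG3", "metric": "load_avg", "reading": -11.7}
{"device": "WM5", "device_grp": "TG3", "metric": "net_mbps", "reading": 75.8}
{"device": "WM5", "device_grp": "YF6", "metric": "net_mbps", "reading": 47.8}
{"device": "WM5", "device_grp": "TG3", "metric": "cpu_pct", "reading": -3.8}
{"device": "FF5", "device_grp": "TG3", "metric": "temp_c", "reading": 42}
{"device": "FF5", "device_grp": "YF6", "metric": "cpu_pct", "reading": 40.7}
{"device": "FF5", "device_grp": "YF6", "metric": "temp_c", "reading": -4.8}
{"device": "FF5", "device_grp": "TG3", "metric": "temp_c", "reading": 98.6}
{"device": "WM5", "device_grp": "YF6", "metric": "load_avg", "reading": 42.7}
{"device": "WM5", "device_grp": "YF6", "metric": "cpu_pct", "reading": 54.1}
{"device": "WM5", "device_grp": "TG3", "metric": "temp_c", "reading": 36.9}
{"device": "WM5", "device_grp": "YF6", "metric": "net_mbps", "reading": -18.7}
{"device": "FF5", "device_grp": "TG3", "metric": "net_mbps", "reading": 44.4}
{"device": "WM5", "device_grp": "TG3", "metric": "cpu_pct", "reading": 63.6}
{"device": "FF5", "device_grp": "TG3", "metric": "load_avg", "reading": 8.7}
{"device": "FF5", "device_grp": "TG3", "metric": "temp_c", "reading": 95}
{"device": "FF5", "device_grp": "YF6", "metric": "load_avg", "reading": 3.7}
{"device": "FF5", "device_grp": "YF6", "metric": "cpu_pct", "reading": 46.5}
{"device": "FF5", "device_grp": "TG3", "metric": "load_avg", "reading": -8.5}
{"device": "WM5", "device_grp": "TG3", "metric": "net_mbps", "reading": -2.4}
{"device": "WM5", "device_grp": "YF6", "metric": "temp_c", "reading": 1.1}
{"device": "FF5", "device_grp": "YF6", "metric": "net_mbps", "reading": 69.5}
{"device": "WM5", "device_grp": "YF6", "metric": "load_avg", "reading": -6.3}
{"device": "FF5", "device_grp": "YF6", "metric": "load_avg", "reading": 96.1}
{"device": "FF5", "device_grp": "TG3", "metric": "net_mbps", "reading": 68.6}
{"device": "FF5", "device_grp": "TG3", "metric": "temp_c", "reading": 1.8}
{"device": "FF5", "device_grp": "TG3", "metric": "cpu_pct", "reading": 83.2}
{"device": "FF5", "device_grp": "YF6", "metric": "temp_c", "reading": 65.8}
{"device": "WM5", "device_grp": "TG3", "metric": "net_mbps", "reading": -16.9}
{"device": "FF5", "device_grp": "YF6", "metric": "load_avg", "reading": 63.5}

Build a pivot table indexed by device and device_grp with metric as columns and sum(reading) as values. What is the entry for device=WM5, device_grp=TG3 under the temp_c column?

132.8

Rows with device=WM5, device_grp=TG3 and metric=temp_c: reading values are 4.4, -0.8, 47, 45.3, 36.9.
4.4 + -0.8 + 47 + 45.3 + 36.9 = 132.8.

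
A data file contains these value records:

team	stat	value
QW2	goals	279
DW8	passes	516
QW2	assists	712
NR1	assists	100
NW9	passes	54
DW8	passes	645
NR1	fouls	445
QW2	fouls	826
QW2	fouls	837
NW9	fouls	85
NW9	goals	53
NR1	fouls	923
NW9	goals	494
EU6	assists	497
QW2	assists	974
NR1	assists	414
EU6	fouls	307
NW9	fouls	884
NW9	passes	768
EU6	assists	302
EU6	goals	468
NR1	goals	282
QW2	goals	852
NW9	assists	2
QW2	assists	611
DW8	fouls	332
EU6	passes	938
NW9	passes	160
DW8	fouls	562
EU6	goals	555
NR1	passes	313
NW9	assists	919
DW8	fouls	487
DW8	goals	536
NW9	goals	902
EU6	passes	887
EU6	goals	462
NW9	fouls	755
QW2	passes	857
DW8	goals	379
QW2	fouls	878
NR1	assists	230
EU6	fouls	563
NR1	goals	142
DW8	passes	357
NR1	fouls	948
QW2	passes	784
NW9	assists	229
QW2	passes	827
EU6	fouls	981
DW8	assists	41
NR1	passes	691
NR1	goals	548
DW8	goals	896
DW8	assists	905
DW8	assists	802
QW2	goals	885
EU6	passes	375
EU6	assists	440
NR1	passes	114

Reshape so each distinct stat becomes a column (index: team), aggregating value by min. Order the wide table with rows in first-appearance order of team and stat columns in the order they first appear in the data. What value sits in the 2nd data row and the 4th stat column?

With rows in first-appearance order of team, row 2 is team=DW8. stat columns in first-appearance order: goals, passes, assists, fouls; column 4 is fouls.
Long rows with team=DW8, stat=fouls: min(332, 562, 487) = 332.

332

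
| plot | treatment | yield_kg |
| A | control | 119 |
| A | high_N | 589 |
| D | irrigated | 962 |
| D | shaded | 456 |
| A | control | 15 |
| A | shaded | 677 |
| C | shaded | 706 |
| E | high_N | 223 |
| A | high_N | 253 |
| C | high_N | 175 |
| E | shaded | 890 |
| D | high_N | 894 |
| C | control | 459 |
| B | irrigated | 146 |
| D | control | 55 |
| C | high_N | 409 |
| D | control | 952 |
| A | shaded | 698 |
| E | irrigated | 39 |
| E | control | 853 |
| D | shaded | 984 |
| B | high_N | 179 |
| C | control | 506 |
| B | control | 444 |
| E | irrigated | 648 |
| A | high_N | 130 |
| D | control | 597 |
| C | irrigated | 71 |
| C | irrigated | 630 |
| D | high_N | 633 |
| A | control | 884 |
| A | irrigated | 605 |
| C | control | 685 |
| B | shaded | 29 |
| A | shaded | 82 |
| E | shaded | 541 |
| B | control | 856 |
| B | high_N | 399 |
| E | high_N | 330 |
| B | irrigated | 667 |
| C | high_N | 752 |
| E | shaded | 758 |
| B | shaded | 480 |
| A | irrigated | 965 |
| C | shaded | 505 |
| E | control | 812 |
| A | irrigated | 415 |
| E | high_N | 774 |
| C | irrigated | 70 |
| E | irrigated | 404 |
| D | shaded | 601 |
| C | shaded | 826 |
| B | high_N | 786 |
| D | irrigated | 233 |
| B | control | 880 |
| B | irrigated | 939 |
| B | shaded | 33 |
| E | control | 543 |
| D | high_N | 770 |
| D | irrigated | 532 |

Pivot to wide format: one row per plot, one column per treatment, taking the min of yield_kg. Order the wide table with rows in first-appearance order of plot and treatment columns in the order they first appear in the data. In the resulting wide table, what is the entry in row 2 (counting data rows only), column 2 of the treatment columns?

633

With rows in first-appearance order of plot, row 2 is plot=D. treatment columns in first-appearance order: control, high_N, irrigated, shaded; column 2 is high_N.
Long rows with plot=D, treatment=high_N: min(894, 633, 770) = 633.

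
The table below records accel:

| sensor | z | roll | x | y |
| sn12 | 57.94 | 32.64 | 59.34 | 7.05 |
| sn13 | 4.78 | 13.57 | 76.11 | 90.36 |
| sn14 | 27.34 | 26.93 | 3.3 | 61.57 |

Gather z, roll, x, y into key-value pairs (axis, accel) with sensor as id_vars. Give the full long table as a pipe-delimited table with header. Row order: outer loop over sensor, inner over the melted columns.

Each (sensor, column) pair becomes one row: 3 × 4 = 12 rows.
For example, (sn12, z) → accel=57.94.

| sensor | axis | accel |
| sn12 | z | 57.94 |
| sn12 | roll | 32.64 |
| sn12 | x | 59.34 |
| sn12 | y | 7.05 |
| sn13 | z | 4.78 |
| sn13 | roll | 13.57 |
| sn13 | x | 76.11 |
| sn13 | y | 90.36 |
| sn14 | z | 27.34 |
| sn14 | roll | 26.93 |
| sn14 | x | 3.3 |
| sn14 | y | 61.57 |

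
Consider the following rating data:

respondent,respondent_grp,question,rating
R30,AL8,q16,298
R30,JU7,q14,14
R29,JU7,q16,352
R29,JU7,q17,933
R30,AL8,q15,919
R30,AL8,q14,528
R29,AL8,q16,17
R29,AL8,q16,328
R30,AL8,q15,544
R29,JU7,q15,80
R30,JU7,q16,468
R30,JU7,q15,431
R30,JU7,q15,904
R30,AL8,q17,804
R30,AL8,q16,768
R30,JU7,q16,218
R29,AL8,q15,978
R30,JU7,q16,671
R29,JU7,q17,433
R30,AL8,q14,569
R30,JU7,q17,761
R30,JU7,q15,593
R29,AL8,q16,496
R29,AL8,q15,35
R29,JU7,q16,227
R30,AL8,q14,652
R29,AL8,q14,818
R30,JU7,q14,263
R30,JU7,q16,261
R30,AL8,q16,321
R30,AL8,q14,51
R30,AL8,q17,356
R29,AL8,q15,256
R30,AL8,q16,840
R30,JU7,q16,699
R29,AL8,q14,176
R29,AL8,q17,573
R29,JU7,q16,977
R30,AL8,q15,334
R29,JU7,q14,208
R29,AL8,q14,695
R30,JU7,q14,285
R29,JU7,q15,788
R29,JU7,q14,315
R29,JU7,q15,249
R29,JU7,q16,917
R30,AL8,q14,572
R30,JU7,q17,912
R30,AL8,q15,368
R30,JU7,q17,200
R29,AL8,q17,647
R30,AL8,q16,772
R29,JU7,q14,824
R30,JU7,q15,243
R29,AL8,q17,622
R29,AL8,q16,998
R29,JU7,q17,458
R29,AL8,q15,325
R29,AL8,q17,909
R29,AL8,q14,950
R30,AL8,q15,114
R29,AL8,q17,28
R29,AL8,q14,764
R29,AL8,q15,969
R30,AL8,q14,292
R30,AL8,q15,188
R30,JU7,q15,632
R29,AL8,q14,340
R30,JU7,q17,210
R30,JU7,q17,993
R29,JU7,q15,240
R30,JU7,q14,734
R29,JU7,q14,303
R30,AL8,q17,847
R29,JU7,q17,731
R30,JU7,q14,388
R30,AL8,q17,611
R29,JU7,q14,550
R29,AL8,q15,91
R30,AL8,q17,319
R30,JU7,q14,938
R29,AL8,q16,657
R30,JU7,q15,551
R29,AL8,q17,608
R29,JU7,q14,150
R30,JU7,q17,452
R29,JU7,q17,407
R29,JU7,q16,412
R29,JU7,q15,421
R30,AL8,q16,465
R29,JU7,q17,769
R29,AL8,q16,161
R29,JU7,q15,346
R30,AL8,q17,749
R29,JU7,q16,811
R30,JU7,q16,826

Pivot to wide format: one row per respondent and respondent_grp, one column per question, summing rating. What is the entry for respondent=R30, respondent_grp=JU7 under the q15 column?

Rows with respondent=R30, respondent_grp=JU7 and question=q15: rating values are 431, 904, 593, 243, 632, 551.
431 + 904 + 593 + 243 + 632 + 551 = 3354.

3354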